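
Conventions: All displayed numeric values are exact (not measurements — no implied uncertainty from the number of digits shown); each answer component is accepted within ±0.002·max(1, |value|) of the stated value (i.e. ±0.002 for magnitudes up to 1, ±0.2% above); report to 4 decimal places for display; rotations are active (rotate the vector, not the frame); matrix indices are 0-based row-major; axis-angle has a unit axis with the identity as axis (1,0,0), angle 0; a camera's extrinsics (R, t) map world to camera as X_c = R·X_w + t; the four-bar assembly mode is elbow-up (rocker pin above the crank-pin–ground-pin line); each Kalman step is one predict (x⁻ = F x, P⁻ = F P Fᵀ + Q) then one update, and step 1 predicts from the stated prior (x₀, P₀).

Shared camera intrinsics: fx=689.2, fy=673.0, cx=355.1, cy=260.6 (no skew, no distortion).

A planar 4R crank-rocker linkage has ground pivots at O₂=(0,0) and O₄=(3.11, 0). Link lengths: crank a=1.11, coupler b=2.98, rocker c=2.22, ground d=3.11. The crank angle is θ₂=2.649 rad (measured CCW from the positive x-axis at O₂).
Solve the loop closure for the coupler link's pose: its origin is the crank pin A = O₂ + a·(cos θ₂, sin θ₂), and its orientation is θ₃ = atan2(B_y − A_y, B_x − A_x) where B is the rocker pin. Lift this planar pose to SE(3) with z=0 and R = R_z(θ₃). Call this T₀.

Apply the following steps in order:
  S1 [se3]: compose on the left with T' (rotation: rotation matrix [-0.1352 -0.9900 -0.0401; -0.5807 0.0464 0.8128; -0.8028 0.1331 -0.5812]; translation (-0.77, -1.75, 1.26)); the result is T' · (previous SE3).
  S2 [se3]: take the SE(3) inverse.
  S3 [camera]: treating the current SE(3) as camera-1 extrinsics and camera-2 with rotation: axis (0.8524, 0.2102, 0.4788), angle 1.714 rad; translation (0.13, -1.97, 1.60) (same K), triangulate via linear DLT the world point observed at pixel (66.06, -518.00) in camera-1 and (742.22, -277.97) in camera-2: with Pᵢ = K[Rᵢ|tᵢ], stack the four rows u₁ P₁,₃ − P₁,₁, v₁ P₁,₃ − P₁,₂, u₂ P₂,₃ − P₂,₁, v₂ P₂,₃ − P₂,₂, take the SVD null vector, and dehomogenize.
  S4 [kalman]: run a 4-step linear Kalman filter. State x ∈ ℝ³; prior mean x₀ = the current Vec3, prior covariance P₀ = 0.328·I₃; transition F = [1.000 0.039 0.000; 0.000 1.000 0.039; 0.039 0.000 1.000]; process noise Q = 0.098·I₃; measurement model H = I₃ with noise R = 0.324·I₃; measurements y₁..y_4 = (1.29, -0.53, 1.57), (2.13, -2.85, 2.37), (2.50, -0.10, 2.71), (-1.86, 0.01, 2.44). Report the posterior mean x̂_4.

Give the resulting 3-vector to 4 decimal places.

source (fourbar_fk): coupler pose = R=[0.9121 -0.4100 0.0000; 0.4100 0.9121 0.0000; 0.0000 0.0000 1.0000], t=(-0.9780, 0.5249, 0.0000)
after S1 (compose_se3): R=[-0.5292 -0.8475 -0.0401; -0.5106 0.2804 0.8128; -0.6776 0.4506 -0.5812], t=(-1.1575, -1.1577, 2.1151)
after S2 (invert_se3): R=[-0.5292 -0.5106 -0.6776; -0.8475 0.2804 0.4506; -0.0401 0.8128 -0.5812], t=(0.2295, -1.6094, 2.1238)
after S3 (triangulate): (1.0478, 0.1751, 0.5626)
after S4 (kf_track): (0.3423, -0.4252, 2.3251)

result = (0.3423, -0.4252, 2.3251)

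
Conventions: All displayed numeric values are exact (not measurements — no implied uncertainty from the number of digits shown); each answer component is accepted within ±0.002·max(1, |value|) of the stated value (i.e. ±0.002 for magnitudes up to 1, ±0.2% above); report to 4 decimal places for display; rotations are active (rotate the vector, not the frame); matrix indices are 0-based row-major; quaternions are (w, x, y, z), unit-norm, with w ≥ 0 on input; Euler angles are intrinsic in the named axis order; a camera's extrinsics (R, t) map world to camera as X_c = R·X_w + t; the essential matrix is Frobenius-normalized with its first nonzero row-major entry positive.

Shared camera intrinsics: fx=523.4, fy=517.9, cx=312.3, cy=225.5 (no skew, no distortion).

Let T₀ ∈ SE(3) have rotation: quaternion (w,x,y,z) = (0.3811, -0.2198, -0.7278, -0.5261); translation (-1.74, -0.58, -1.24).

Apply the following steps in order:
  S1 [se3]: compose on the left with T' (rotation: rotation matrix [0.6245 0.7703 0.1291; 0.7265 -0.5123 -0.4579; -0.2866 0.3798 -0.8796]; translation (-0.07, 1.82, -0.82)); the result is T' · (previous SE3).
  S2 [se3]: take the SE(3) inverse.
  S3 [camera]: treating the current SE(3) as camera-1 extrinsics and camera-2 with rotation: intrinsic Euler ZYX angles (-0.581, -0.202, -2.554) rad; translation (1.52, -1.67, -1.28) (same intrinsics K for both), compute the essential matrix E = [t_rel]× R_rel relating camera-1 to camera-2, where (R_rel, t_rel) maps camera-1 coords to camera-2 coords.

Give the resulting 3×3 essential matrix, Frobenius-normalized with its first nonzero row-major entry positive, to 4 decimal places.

after S1 (compose_se3): R=[-0.3437 0.7969 0.4968; -0.7637 0.0706 -0.6417; -0.5465 -0.5999 0.5843], t=(-1.7635, 1.4208, 0.5491)
after S2 (invert_se3): R=[-0.3437 -0.7637 -0.5465; 0.7969 0.0706 -0.5999; 0.4968 -0.6417 0.5843], t=(0.7789, 1.6344, 1.4669)
after S3 (essential): [0.0726 -0.6446 0.2783; 0.1854 -0.1962 -0.5556; -0.1086 0.1541 0.2910]

matrix = [0.0726 -0.6446 0.2783; 0.1854 -0.1962 -0.5556; -0.1086 0.1541 0.2910]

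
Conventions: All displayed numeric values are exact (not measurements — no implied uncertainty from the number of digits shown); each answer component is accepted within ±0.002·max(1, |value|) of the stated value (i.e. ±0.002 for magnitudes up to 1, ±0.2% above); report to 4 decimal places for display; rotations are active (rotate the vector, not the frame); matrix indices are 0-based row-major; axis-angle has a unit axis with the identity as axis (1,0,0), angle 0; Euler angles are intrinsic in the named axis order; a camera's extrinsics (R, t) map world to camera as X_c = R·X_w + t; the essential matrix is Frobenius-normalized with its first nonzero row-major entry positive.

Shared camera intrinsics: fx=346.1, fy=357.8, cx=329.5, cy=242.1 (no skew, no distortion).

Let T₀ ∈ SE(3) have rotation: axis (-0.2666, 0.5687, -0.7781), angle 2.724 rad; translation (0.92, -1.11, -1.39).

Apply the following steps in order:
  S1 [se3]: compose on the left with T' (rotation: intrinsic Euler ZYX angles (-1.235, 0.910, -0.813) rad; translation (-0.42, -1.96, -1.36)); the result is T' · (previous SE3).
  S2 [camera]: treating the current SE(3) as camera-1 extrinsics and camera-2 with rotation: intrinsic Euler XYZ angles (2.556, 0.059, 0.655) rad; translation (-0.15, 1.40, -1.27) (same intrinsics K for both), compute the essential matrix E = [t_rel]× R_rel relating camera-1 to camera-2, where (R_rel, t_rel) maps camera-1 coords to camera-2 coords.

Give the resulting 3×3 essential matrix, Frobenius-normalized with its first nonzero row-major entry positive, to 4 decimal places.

after S1 (compose_se3): R=[-0.2922 -0.9564 -0.0012; -0.0599 0.0195 -0.9980; 0.9545 -0.2915 -0.0629], t=(-1.9463, -2.9660, -2.1779)
after S2 (essential): [0.4028 -0.4327 -0.2068; -0.2063 0.2821 -0.0167; -0.0449 -0.2584 0.6454]

matrix = [0.4028 -0.4327 -0.2068; -0.2063 0.2821 -0.0167; -0.0449 -0.2584 0.6454]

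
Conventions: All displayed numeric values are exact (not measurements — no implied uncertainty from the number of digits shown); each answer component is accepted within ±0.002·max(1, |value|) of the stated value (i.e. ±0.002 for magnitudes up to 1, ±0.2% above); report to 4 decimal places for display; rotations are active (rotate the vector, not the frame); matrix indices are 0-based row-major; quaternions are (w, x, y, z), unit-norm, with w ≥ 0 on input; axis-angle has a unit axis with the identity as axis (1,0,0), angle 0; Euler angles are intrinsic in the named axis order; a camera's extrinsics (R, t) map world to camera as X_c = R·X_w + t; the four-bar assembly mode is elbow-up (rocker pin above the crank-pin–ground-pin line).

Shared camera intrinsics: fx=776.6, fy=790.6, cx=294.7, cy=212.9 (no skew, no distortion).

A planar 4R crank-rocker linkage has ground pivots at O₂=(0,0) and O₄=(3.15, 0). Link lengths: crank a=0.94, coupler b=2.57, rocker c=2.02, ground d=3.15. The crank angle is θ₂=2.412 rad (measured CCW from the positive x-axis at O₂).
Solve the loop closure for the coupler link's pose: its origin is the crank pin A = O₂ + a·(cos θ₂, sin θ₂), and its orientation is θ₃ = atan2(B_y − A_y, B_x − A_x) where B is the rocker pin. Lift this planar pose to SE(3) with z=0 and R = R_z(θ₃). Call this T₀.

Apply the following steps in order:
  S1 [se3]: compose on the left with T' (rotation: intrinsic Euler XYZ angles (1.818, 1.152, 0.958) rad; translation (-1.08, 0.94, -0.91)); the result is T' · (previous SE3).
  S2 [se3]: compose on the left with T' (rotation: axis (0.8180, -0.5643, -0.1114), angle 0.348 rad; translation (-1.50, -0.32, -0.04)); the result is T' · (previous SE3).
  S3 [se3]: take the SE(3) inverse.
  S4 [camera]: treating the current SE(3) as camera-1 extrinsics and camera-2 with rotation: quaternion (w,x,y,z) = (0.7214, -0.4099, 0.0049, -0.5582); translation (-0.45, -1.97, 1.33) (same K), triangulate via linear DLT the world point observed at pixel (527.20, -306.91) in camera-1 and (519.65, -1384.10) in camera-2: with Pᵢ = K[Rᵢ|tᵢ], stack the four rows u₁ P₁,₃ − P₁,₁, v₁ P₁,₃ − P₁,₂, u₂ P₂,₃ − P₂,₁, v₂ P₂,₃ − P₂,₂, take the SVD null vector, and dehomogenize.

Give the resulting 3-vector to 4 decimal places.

source (fourbar_fk): coupler pose = R=[0.9482 -0.3176 0.0000; 0.3176 0.9482 0.0000; 0.0000 0.0000 1.0000], t=(-0.7007, 0.6266, 0.0000)
after S1 (compose_se3): R=[0.1161 -0.3897 0.9136; 0.0185 -0.9188 -0.3943; 0.9931 0.0627 -0.0995], t=(-1.4523, 0.1810, -1.3210)
after S2 (compose_se3): R=[-0.0825 -0.4039 0.9111; -0.2632 -0.8729 -0.4108; 0.9612 -0.2737 -0.0343], t=(-2.6602, 0.3125, -1.5032)
after S3 (invert_se3): R=[-0.0825 -0.2632 0.9612; -0.4039 -0.8729 -0.2737; 0.9111 -0.4108 -0.0343], t=(1.3077, -1.2130, 2.5006)
after S4 (triangulate): (1.1373, 0.5906, -0.0743)

result = (1.1373, 0.5906, -0.0743)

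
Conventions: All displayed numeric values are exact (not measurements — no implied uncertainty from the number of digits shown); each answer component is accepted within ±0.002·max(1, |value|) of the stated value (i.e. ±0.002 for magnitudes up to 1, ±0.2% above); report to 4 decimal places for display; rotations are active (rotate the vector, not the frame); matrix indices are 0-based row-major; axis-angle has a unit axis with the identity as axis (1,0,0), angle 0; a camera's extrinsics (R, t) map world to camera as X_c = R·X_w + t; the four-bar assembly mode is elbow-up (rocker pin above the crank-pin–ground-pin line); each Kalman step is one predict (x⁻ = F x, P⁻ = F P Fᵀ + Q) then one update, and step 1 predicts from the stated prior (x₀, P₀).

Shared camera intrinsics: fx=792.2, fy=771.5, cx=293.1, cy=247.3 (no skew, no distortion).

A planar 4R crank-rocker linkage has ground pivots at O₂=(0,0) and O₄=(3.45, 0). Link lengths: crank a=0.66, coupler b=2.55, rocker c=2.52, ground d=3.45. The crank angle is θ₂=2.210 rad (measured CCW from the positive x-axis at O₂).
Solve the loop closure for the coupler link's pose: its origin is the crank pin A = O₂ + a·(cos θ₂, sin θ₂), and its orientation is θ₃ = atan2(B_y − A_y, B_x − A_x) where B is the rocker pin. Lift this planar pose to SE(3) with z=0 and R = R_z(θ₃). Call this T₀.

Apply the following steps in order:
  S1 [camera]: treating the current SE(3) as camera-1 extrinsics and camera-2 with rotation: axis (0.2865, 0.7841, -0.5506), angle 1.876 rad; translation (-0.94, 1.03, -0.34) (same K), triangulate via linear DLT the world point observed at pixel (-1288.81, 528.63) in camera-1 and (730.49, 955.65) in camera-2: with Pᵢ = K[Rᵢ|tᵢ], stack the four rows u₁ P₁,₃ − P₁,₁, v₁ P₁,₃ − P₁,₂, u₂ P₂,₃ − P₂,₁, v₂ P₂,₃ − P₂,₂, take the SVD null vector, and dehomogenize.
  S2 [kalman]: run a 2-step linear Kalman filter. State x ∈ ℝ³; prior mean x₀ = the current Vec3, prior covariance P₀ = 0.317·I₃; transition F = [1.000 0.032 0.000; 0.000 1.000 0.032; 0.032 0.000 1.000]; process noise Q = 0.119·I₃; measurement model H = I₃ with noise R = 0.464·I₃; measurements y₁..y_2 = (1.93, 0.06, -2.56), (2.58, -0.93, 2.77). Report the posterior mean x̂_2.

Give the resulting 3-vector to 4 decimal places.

source (fourbar_fk): coupler pose = R=[0.8486 -0.5290 0.0000; 0.5290 0.8486 0.0000; 0.0000 0.0000 1.0000], t=(-0.3937, 0.5297, 0.0000)
after S1 (triangulate): (-1.5059, 0.7608, 1.0387)
after S2 (kf_track): (1.2056, -0.1166, 0.7792)

result = (1.2056, -0.1166, 0.7792)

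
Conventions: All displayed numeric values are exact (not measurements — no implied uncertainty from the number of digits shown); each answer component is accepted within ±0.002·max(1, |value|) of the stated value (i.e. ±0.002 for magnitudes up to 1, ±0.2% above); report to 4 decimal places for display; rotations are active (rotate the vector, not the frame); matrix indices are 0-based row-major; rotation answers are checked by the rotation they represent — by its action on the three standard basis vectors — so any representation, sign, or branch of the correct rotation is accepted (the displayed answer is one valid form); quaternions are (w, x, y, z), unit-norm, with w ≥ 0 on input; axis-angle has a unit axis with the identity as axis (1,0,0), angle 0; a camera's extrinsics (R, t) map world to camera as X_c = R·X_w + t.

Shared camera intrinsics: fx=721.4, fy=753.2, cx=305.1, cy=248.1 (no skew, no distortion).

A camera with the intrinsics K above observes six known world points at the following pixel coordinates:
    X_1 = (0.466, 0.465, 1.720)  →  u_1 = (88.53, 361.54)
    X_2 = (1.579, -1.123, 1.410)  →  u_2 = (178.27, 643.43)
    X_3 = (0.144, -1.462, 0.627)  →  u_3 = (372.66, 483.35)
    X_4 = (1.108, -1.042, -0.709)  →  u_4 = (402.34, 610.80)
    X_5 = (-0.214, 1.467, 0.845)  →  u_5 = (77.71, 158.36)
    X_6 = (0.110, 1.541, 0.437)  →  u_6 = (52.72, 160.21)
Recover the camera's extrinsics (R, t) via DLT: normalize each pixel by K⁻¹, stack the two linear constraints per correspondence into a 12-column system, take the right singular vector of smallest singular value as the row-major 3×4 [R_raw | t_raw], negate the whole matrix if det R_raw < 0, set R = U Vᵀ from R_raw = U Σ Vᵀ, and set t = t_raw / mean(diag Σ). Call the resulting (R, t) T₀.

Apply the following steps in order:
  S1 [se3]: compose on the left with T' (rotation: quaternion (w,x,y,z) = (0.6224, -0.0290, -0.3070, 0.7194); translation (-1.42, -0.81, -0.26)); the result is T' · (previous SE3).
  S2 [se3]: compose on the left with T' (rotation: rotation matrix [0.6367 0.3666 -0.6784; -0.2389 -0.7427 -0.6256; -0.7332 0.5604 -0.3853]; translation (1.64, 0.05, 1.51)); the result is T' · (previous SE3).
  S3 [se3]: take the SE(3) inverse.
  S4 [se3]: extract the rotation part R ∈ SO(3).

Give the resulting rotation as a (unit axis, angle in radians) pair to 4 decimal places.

source (pnp_recover): camera pose = R=[-0.4734 -0.6915 -0.5456; 0.6945 -0.6740 0.2517; -0.5418 -0.2597 0.7994], t=(-0.1201, 0.3599, 4.3298)
after S1 (compose_se3): R=[-0.2740 0.8563 -0.4378; -0.2382 -0.5015 -0.8317; -0.9318 -0.1237 0.3414], t=(-3.5444, -2.6891, 3.0335)
after S2 (compose_se3): R=[0.3703 0.4452 -0.8152; 0.8252 0.2452 0.5088; 0.4264 -0.8612 -0.2766], t=(-3.6604, 0.9962, 1.4330)
after S3 (invert_se3): R=[0.3703 0.8252 0.4264; 0.4452 0.2452 -0.8612; -0.8152 0.5088 -0.2766], t=(-0.0777, 2.6195, -3.0946)
after S4 (rot_of_se3): [0.3703 0.8252 0.4264; 0.4452 0.2452 -0.8612; -0.8152 0.5088 -0.2766]

rotation (axis_angle) = ((0.7258, 0.6578, -0.2013), 1.9077)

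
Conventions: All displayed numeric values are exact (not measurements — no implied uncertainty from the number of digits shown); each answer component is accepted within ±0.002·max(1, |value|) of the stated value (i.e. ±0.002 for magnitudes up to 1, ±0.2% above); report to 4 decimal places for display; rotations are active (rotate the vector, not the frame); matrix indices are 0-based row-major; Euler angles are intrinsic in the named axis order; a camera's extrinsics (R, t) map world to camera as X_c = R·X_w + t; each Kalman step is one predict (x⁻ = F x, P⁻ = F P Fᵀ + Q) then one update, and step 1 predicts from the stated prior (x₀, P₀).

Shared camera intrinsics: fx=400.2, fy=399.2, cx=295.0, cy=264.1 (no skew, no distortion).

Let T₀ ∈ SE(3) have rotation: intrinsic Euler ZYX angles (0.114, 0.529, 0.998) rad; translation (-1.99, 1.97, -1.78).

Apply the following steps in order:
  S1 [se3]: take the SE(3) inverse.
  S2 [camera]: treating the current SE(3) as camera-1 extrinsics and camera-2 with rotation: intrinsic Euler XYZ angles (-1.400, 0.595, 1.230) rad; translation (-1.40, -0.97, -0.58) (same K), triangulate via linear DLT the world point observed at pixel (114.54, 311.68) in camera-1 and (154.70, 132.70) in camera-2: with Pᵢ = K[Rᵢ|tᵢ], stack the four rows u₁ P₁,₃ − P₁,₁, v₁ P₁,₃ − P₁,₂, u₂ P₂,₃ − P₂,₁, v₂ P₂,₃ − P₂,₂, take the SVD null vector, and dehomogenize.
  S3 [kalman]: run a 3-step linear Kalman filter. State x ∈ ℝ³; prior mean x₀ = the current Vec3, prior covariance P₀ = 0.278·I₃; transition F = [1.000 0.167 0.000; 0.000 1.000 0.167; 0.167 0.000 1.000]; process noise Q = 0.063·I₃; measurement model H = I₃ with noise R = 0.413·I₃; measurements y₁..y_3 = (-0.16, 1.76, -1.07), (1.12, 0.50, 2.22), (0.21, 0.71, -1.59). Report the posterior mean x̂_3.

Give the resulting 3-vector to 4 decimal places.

result = (-0.0730, 0.6584, -0.0002)

after S1 (invert_se3): R=[0.8577 0.0982 -0.5047; 0.3597 0.5867 0.7255; 0.3673 -0.8038 0.4679], t=(0.6151, 0.8514, 3.1474)
after S2 (triangulate): (-1.9027, -0.9257, 1.1297)
after S3 (kf_track): (-0.0730, 0.6584, -0.0002)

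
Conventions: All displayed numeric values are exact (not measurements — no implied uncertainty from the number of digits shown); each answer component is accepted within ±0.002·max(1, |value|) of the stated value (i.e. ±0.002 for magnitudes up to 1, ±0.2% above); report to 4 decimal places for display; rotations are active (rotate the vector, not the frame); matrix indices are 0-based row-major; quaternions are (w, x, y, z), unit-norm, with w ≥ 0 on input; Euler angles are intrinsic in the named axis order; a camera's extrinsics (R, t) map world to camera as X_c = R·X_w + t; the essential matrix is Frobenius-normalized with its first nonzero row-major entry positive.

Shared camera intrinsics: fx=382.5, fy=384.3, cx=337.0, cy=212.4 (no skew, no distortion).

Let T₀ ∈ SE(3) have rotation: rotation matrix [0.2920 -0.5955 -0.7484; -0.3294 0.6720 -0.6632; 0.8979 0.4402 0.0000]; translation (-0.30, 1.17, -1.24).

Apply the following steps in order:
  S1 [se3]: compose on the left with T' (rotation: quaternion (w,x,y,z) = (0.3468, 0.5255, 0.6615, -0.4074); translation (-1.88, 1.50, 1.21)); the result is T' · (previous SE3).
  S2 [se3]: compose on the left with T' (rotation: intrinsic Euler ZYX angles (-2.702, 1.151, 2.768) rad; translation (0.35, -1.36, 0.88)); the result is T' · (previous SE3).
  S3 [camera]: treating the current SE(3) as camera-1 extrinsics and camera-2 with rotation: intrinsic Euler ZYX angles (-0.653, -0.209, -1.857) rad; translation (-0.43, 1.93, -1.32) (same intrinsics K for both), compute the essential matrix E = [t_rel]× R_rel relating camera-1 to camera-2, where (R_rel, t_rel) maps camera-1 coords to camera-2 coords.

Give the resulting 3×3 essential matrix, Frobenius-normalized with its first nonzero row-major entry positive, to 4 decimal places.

after S1 (compose_se3): R=[-0.3551 0.7940 -0.4935; -0.7289 -0.5657 -0.3856; -0.5853 0.2228 0.7796], t=(-0.7118, 2.6319, 1.8020)
after S2 (compose_se3): R=[0.2802 0.2387 0.9298; -0.8542 -0.3799 0.3549; 0.4380 -0.8937 0.0975], t=(-0.1175, 1.8547, 1.2377)
after S3 (essential): [0.2817 0.6363 0.1250; -0.5688 0.3080 -0.2820; -0.0410 0.0100 -0.0201]

matrix = [0.2817 0.6363 0.1250; -0.5688 0.3080 -0.2820; -0.0410 0.0100 -0.0201]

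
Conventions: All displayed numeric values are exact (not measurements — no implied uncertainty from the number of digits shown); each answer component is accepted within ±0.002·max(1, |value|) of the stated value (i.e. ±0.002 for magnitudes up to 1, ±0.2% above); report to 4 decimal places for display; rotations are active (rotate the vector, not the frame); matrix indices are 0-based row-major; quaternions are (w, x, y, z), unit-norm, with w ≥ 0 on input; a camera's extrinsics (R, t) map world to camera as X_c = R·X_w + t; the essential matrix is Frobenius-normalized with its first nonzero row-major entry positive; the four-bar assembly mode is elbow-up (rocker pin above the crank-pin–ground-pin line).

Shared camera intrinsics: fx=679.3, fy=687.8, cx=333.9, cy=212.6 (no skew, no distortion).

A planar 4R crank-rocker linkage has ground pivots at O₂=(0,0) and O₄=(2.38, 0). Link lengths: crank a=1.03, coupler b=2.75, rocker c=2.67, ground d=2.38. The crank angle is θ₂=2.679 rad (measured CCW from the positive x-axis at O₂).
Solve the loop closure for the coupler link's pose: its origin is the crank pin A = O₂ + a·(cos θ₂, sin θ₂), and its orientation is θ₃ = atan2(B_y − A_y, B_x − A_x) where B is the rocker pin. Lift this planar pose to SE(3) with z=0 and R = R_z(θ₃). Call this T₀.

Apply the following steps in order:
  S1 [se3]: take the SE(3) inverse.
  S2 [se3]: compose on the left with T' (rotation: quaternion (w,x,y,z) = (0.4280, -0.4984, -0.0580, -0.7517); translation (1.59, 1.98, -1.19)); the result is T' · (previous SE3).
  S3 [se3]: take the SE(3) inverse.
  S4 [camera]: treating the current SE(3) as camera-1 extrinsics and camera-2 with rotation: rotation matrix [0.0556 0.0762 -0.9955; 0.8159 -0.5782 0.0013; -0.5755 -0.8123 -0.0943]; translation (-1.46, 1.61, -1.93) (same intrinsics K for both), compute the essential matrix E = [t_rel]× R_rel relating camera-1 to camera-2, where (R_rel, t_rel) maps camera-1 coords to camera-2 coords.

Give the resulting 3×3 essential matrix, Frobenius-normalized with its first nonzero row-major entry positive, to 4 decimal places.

source (fourbar_fk): coupler pose = R=[0.7309 -0.6825 0.0000; 0.6825 0.7309 0.0000; 0.0000 0.0000 1.0000], t=(-0.9217, 0.4597, 0.0000)
after S1 (invert_se3): R=[0.7309 0.6825 0.0000; -0.6825 0.7309 0.0000; 0.0000 0.0000 1.0000], t=(0.3599, -0.9651, 0.0000)
after S2 (compose_se3): R=[-0.5786 0.4191 0.6996; -0.0001 -0.8579 0.5138; 0.8156 0.2972 0.4965], t=(0.8640, 2.3742, -0.5749)
after S3 (invert_se3): R=[-0.5786 -0.0001 0.8156; 0.4191 -0.8579 0.2972; 0.6996 0.5138 0.4965], t=(0.9691, 1.8456, -1.5390)
after S4 (essential): [0.2834 -0.6367 -0.0578; -0.6035 -0.2756 -0.1936; -0.1755 0.0372 -0.0335]

matrix = [0.2834 -0.6367 -0.0578; -0.6035 -0.2756 -0.1936; -0.1755 0.0372 -0.0335]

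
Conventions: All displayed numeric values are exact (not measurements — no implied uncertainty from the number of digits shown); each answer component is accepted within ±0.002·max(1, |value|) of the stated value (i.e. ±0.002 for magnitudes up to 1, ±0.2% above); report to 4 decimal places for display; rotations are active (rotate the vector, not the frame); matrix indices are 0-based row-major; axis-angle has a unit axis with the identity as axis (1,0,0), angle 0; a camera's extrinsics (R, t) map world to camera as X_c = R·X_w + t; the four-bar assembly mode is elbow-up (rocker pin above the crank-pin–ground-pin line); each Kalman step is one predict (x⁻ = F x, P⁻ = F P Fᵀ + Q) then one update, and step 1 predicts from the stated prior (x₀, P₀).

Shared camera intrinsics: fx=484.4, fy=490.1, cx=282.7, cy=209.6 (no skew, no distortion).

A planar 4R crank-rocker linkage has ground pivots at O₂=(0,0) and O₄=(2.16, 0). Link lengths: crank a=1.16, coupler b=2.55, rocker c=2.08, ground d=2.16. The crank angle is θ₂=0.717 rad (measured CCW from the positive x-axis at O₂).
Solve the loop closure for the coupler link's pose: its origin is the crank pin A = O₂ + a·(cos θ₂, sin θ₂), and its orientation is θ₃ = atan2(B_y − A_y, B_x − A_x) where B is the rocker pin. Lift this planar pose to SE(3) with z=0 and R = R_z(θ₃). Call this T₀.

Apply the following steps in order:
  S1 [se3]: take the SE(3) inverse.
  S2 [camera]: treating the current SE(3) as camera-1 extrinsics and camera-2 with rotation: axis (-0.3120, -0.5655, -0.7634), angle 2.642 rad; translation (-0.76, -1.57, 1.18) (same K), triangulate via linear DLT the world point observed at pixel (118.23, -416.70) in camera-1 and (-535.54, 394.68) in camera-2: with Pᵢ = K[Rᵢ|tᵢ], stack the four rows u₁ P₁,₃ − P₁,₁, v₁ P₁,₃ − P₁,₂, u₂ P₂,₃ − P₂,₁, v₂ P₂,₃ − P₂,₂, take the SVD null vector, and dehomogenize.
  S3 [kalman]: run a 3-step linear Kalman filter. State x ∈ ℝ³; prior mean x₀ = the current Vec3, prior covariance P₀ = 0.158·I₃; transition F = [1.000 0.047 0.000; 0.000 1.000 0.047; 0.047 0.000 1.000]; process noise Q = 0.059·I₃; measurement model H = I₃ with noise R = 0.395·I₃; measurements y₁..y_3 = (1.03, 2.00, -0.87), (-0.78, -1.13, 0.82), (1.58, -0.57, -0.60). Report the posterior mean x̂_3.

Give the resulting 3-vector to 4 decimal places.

result = (0.7959, -0.5353, 0.4265)

source (fourbar_fk): coupler pose = R=[0.9136 -0.4065 0.0000; 0.4065 0.9136 0.0000; 0.0000 0.0000 1.0000], t=(0.8744, 0.7623, 0.0000)
after S1 (invert_se3): R=[0.9136 0.4065 0.0000; -0.4065 0.9136 0.0000; 0.0000 0.0000 1.0000], t=(-1.1088, -0.3410, 0.0000)
after S2 (triangulate): (1.2484, -1.5708, 1.7870)
after S3 (kf_track): (0.7959, -0.5353, 0.4265)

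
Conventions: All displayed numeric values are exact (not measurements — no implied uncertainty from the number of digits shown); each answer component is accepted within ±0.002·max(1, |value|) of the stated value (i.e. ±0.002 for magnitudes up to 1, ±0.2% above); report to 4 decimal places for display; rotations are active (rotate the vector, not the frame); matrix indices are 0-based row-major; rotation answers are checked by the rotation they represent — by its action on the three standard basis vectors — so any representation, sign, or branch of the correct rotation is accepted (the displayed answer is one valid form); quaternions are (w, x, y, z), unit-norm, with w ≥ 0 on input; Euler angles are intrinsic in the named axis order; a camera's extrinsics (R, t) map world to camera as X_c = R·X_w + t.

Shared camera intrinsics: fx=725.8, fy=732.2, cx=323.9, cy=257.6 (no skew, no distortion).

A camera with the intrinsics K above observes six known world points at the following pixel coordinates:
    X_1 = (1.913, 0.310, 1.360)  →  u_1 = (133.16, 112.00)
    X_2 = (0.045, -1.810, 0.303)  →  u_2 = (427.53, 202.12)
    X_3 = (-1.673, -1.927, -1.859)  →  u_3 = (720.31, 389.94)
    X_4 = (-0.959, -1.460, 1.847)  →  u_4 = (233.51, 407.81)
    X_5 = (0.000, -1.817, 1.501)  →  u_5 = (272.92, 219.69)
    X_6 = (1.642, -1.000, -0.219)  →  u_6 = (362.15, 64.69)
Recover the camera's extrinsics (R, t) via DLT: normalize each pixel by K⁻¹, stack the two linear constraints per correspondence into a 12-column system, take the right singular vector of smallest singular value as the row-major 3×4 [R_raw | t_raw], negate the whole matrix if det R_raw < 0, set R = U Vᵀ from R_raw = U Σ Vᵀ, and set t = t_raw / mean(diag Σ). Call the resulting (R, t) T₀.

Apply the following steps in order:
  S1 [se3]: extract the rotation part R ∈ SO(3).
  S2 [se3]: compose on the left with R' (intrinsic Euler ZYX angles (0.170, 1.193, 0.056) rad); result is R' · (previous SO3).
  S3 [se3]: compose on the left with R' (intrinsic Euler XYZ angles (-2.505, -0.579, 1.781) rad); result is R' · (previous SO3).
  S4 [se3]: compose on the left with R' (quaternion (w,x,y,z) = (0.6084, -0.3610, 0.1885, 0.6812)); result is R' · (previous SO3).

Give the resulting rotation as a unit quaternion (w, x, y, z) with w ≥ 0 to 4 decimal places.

source (pnp_recover): camera pose = R=[-0.2605 -0.4802 -0.8376; -0.9341 0.3448 0.0929; 0.2442 0.8066 -0.5383], t=(0.0900, 0.2700, 6.4700)
after S1 (rot_of_se3): [-0.2605 -0.4802 -0.8376; -0.9341 0.3448 0.0929; 0.2442 0.8066 -0.5383]
after S2 (compose_so3): [0.2409 0.5302 -0.8129; -0.9188 0.3945 -0.0149; 0.3128 0.7505 0.5822]
after S3 (compose_so3): [0.5388 -0.8262 -0.1644; 0.0880 -0.1389 0.9864; -0.8378 -0.5460 -0.0021]
after S4 (compose_so3): [0.1354 0.2765 -0.9514; -0.2265 -0.9262 -0.3015; -0.9646 0.2563 -0.0628]

rotation (quat) = (0.1913, 0.7288, 0.0172, -0.6573)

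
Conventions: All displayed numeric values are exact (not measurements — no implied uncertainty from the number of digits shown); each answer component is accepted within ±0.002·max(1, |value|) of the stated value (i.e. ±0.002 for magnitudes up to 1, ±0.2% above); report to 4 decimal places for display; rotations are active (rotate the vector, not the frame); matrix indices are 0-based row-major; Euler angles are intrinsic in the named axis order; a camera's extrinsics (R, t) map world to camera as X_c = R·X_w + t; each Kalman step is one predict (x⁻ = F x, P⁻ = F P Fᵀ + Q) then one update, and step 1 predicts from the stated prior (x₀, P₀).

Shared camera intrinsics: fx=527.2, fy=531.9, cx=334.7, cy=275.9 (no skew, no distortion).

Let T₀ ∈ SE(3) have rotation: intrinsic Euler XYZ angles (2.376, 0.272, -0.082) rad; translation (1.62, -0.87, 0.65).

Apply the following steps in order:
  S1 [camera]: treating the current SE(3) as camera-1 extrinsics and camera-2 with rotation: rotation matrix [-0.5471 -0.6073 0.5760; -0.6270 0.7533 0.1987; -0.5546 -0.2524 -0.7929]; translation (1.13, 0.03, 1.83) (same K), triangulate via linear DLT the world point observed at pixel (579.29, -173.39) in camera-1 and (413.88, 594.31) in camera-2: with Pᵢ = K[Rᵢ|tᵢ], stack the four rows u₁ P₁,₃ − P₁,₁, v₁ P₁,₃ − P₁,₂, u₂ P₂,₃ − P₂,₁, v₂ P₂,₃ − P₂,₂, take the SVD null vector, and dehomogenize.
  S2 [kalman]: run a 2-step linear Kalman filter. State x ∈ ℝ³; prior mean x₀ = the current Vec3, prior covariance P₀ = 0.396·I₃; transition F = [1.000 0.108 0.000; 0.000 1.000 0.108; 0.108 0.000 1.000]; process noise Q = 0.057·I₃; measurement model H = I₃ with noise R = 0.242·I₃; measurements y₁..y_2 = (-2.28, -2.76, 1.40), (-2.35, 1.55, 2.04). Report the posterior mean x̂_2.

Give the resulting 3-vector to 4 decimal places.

after S1 (triangulate): (-0.7088, 1.3759, -0.5761)
after S2 (kf_track): (-1.9833, 0.0857, 1.2210)

result = (-1.9833, 0.0857, 1.2210)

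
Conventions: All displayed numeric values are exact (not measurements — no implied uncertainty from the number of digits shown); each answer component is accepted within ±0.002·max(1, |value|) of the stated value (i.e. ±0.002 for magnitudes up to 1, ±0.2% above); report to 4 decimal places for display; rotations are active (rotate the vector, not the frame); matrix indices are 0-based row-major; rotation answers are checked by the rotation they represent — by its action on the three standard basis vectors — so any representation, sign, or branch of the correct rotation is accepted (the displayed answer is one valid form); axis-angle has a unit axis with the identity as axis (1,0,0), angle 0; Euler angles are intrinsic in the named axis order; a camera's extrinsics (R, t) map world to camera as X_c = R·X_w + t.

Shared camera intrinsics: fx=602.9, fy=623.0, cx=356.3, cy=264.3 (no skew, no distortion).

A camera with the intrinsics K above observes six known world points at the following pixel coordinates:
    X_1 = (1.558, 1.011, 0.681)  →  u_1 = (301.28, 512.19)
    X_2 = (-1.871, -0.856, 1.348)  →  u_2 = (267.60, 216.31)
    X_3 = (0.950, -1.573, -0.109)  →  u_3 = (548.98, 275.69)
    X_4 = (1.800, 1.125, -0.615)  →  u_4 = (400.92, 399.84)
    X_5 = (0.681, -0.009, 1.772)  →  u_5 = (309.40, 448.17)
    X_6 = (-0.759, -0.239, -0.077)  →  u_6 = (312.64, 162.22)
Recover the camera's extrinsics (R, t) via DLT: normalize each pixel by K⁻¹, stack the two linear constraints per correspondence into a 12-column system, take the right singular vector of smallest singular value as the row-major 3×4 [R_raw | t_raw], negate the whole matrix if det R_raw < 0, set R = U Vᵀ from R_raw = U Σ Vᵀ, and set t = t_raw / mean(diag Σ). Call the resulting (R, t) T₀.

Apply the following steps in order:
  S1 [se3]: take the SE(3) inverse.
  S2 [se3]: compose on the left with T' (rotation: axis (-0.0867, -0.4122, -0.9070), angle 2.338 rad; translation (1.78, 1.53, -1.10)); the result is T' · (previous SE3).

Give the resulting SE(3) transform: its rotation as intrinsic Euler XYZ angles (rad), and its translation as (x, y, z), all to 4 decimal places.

source (pnp_recover): camera pose = R=[0.5477 -0.7597 -0.3505; 0.6400 0.1106 0.7603; -0.5389 -0.6408 0.5468], t=(-0.1600, -0.2600, 4.5500)
after S1 (invert_se3): R=[0.5477 0.6400 -0.5389; -0.7597 0.1106 -0.6408; -0.3505 0.7603 0.5468], t=(2.7059, 2.8227, -2.3465)
after S2 (compose_se3): R=[-0.8579 -0.4815 -0.1793; -0.2596 0.1050 0.9600; -0.4434 0.8701 -0.2150], t=(2.3333, -2.8522, 0.0337)

rotation (euler_xyz) = (-1.7912, -0.1803, 2.6301), translation = (2.3333, -2.8522, 0.0337)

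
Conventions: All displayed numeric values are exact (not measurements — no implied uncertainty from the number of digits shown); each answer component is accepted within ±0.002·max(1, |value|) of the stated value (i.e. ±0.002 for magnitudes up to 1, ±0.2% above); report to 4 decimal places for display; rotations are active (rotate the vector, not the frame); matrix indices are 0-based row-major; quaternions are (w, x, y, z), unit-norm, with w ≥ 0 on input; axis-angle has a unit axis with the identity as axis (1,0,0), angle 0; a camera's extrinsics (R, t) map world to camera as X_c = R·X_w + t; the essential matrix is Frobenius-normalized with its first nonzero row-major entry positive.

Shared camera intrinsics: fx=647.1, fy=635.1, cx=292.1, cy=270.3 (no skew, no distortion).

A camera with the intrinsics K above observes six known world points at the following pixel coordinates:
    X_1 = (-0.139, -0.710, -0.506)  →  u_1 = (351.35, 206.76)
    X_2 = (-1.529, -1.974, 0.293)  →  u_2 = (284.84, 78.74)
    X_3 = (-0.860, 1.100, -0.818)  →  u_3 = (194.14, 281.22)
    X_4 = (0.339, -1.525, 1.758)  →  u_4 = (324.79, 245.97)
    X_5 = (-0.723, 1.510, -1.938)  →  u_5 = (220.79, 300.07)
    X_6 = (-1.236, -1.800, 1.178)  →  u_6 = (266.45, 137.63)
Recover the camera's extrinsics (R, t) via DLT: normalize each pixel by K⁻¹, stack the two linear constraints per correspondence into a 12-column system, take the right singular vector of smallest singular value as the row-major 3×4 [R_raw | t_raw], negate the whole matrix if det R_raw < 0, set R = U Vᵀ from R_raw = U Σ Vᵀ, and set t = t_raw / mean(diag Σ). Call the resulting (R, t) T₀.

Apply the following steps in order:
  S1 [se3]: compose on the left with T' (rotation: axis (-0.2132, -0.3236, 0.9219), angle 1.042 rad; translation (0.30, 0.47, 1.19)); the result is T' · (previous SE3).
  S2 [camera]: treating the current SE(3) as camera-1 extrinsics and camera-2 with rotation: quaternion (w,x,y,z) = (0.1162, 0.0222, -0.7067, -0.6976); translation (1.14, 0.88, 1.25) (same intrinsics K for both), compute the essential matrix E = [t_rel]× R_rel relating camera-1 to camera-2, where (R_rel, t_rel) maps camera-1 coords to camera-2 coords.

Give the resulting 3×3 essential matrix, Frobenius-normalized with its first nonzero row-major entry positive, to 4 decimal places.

matrix = [0.5797 0.1302 0.0364; 0.3543 -0.4286 0.1583; -0.1774 -0.5161 0.1164]

source (pnp_recover): camera pose = R=[0.7359 -0.5377 -0.4115; 0.6585 0.7097 0.2503; 0.1575 -0.4552 0.8764], t=(0.1000, 0.0800, 6.5605)
after S1 (compose_se3): R=[-0.1732 -0.6525 -0.7377; 0.9830 -0.0680 -0.1706; 0.0611 -0.7547 0.6532], t=(-2.1801, 0.8354, 7.2540)
after S2 (essential): [0.5797 0.1302 0.0364; 0.3543 -0.4286 0.1583; -0.1774 -0.5161 0.1164]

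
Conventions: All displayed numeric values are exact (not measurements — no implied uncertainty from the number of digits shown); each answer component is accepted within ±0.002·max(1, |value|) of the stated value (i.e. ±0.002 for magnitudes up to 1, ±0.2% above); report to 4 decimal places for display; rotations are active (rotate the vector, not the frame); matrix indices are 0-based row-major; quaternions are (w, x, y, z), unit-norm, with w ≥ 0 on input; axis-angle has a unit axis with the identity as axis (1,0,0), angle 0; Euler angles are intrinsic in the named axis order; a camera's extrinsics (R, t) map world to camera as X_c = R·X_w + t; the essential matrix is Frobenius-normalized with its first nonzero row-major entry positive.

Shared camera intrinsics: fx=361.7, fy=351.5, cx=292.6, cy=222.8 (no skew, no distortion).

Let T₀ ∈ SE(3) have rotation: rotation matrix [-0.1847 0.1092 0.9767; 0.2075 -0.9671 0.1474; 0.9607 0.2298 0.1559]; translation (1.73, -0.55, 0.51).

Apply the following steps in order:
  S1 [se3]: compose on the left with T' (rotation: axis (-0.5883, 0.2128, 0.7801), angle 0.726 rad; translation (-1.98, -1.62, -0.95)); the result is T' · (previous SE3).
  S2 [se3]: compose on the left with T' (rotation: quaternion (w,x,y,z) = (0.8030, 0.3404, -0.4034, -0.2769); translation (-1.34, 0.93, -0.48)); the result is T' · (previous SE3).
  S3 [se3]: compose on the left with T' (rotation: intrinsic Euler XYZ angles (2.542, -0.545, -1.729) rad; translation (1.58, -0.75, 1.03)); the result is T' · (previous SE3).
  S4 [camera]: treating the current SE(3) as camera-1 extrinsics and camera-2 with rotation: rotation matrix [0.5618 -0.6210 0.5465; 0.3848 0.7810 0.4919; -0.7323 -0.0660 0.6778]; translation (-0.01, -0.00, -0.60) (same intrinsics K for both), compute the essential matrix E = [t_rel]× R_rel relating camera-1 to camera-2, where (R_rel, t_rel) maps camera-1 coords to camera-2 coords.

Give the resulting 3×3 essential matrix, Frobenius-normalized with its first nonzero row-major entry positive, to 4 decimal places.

after S1 (compose_se3): R=[-0.2437 0.6285 0.7387; 0.4831 -0.5818 0.6543; 0.8410 0.5163 -0.1619], t=(-0.2200, -0.9757, -0.7432)
after S2 (compose_se3): R=[-0.7482 -0.2031 0.6317; 0.2005 -0.9767 -0.0766; 0.6325 0.0693 0.7714], t=(-0.9991, 0.7285, -1.6615)
after S3 (compose_se3): R=[-0.0578 -0.8333 -0.5497; -0.9815 -0.0533 0.1840; -0.1826 0.5502 -0.8148], t=(3.1911, -0.9245, 2.3197)
after S4 (essential): [0.2359 0.5908 -0.2285; 0.1323 -0.3459 -0.2680; -0.2954 0.1571 0.4713]

matrix = [0.2359 0.5908 -0.2285; 0.1323 -0.3459 -0.2680; -0.2954 0.1571 0.4713]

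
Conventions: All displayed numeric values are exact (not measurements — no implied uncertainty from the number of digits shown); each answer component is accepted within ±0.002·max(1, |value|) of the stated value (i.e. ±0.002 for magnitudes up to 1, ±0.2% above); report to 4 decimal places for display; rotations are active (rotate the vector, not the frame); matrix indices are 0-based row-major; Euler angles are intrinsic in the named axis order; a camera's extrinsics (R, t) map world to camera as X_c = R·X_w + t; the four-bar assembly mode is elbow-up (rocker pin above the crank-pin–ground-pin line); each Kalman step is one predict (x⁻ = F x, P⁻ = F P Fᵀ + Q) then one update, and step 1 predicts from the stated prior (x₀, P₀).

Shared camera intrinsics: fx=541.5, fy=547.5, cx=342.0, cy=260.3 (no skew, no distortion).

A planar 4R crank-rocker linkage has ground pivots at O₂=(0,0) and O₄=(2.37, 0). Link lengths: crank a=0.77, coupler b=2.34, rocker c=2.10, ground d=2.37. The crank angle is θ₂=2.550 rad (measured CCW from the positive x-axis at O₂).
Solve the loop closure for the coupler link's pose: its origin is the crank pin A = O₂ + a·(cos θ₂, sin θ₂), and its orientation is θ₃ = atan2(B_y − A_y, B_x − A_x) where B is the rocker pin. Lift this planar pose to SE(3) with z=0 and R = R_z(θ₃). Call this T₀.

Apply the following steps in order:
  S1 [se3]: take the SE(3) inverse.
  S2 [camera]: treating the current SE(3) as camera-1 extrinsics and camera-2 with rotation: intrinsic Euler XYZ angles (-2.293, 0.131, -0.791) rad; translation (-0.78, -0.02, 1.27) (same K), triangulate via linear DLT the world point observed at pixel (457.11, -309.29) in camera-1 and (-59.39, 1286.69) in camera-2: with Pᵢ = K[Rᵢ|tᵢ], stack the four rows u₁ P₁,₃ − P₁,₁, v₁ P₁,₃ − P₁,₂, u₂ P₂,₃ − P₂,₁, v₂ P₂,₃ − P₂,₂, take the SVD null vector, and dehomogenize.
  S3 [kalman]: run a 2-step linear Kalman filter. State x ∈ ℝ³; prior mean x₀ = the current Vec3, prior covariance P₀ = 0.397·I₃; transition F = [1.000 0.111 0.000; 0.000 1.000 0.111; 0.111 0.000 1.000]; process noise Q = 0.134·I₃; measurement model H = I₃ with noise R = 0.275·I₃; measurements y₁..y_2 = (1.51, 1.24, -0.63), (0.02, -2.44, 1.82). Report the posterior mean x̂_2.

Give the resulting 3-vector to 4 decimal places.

result = (0.5471, -1.0010, 1.0336)

source (fourbar_fk): coupler pose = R=[0.8145 -0.5801 0.0000; 0.5801 0.8145 0.0000; 0.0000 0.0000 1.0000], t=(-0.6391, 0.4294, 0.0000)
after S1 (invert_se3): R=[0.8145 0.5801 0.0000; -0.5801 0.8145 0.0000; 0.0000 0.0000 1.0000], t=(0.2715, -0.7206, 0.0000)
after S2 (triangulate): (0.5523, -0.6813, 1.5340)
after S3 (kf_track): (0.5471, -1.0010, 1.0336)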